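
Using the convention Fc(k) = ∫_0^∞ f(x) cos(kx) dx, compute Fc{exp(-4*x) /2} 2/(k^2 + 16) 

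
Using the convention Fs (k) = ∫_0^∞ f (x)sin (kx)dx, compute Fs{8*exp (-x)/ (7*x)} 8*atan (k)/7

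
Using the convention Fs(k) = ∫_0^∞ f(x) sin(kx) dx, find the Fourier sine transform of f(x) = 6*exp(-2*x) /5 6*k/(5*(k^2 + 4) ) 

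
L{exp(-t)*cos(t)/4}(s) (s + 1)/(4*((s + 1)^2 + 1))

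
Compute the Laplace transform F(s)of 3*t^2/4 3/(2*s^3)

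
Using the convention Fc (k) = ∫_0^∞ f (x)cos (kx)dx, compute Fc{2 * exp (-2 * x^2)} sqrt (2) * sqrt (pi) * exp (-k^2/8)/2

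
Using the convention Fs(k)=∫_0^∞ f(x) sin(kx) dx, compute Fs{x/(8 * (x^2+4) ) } pi * exp(-2 * k) /16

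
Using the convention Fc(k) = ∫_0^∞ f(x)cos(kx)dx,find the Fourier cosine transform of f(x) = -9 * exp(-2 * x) -18/(k^2 + 4)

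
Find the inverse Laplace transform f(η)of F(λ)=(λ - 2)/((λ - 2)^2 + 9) exp(2*η)*cos(3*η)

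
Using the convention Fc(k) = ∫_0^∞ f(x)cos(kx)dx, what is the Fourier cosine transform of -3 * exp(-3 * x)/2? -9/(2 * k^2 + 18)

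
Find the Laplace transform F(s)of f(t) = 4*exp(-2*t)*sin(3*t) 12/((s + 2)^2 + 9)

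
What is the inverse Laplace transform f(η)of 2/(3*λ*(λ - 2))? 2*exp(η)*sinh(η)/3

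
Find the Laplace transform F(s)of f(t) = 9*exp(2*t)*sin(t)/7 9/(7*((s - 2)^2 + 1))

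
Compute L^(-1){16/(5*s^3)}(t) 8*t^2/5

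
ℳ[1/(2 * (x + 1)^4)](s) gamma(s) * gamma(4 - s)/12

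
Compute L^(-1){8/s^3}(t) 4*t^2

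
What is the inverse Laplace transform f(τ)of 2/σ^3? τ^2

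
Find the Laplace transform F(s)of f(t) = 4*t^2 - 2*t 8/s^3 - 2/s^2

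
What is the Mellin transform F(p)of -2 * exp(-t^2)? -gamma(p/2)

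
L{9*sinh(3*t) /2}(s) 27/(2*(s^2 - 9) ) 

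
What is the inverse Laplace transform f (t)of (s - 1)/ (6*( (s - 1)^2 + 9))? exp (t)*cos (3*t)/6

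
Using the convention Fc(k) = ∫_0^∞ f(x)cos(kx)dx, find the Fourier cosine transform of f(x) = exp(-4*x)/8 1/(2*(k^2 + 16))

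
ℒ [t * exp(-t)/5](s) 1/(5 * (s + 1)^2)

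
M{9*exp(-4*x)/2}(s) 9*gamma(s)/(2*2^(2*s))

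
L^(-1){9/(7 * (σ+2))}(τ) 9 * exp(-2 * τ)/7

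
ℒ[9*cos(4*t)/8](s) 9*s/(8*(s^2+16))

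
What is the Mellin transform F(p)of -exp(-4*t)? -gamma(p)/4^p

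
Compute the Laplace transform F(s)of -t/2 -1/(2*s^2)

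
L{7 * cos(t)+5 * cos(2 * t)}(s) 7 * s/(s^2+1)+5 * s/(s^2+4)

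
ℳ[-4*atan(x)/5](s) 2*pi*sec(pi*s/2)/(5*s)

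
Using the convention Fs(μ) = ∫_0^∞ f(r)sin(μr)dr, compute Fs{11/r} 11*pi/2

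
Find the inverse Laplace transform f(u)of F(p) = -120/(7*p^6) -u^5/7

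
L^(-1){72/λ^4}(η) 12*η^3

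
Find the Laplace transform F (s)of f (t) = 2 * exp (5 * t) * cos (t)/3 2 * (s - 5)/ (3 * ( (s - 5)^2 + 1))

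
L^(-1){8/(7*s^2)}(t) 8*t/7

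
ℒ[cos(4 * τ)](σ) σ/(σ^2 + 16)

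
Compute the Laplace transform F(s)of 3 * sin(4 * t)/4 3/(s^2 + 16)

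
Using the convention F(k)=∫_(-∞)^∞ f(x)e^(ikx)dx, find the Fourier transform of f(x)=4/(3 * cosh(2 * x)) 2 * pi/(3 * cosh(pi * k/4))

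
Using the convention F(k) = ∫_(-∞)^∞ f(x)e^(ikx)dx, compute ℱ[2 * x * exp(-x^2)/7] I * sqrt(pi) * k * exp(-k^2/4)/7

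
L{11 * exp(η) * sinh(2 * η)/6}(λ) 11/(3 * ((λ - 1)^2 - 4))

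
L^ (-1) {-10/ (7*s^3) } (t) -5*t^2/7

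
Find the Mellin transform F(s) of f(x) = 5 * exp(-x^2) 5 * gamma(s/2) /2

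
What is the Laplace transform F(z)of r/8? 1/(8*z^2)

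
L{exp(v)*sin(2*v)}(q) 2/((q - 1)^2 + 4)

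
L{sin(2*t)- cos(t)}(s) 2/(s^2 + 4)- s/(s^2 + 1)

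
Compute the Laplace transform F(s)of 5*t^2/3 10/(3*s^3)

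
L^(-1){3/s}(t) 3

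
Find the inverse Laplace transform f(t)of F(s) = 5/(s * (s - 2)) 5 * exp(t) * sinh(t)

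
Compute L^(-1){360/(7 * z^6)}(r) 3 * r^5/7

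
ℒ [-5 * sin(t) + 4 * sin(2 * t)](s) 8/(s^2 + 4) - 5/(s^2 + 1)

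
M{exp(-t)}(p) gamma(p)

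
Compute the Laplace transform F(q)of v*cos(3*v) (q^2 - 9)/(q^2 + 9)^2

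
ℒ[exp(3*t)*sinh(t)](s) 1/((s - 3)^2 - 1)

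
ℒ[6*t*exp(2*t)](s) 6/(s - 2)^2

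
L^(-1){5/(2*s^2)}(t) 5*t/2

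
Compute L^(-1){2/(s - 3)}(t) 2*exp(3*t)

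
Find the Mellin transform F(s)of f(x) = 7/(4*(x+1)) 7*pi*csc(pi*s)/4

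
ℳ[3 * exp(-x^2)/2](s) 3 * gamma(s/2)/4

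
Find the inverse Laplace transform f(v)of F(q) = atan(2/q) sin(2*v)/v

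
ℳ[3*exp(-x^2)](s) 3*gamma(s/2)/2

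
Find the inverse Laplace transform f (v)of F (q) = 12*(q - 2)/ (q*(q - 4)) 12*exp (2*v)*cosh (2*v)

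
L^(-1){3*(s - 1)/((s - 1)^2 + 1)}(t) 3*exp(t)*cos(t)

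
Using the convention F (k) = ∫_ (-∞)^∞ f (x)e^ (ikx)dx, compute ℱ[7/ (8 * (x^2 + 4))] 7 * pi * exp (-2 * Abs (k))/16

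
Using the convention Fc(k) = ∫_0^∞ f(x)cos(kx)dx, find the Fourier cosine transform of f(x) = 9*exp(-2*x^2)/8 9*sqrt(2)*sqrt(pi)*exp(-k^2/8)/32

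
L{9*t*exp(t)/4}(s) 9/(4*(s - 1)^2)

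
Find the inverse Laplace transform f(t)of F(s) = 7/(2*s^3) 7*t^2/4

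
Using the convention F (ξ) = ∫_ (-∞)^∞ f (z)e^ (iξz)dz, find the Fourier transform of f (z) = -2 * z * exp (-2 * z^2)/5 -sqrt (2) * I * sqrt (pi) * ξ * exp (-ξ^2/8)/20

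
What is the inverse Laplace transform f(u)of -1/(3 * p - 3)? -exp(u)/3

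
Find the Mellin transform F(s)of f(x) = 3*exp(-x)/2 3*gamma(s)/2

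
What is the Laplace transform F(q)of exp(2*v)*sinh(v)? 1/((q - 2)^2 - 1)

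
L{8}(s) 8/s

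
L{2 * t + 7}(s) 7/s + 2/s^2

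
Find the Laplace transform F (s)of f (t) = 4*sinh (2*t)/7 8/ (7*(s^2 - 4))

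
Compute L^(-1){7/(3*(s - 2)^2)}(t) 7*t*exp(2*t)/3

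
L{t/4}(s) 1/(4 * s^2) 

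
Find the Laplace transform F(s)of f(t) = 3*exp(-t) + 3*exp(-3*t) 3/(s + 1) + 3/(s + 3)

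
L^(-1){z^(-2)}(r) r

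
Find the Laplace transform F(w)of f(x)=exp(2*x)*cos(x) (w - 2)/((w - 2)^2 + 1)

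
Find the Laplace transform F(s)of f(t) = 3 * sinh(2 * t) 6/(s^2 - 4)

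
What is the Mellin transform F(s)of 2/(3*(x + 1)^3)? pi*(s - 2)*(s - 1)/(3*sin(pi*s))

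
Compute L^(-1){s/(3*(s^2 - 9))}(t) cosh(3*t)/3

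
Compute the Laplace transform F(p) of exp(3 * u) 1/(p - 3) 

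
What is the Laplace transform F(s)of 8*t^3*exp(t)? 48/(s - 1)^4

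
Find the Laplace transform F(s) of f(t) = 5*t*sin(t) 10*s/(s^2 + 1) ^2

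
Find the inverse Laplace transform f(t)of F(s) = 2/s 2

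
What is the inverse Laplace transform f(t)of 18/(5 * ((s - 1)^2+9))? 6 * exp(t) * sin(3 * t)/5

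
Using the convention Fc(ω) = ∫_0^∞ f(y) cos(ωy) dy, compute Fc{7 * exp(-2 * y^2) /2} 7 * sqrt(2) * sqrt(pi) * exp(-ω^2/8) /8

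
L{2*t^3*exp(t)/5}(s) 12/(5*(s - 1)^4)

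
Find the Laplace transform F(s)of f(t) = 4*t 4/s^2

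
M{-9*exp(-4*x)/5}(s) -9*gamma(s)/(5*4^s)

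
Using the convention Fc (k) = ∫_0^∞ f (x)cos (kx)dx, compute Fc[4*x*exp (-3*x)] 4*(9 - k^2)/ (k^2 + 9)^2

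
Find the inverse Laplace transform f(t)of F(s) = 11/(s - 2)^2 11 * t * exp(2 * t)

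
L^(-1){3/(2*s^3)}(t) 3*t^2/4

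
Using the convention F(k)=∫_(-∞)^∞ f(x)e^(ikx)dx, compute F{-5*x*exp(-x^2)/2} -5*I*sqrt(pi)*k*exp(-k^2/4)/4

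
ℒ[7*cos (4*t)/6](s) 7*s/ (6*(s^2+16))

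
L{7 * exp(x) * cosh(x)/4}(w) 7 * (w - 1)/(4 * w * (w - 2))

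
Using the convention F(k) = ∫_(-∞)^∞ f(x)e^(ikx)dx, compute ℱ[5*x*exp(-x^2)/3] 5*I*sqrt(pi)*k*exp(-k^2/4)/6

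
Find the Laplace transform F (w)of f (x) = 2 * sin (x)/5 2/ (5 * (w^2 + 1))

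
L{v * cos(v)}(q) (q^2 - 1)/(q^2 + 1)^2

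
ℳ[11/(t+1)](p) 11*pi*csc(pi*p)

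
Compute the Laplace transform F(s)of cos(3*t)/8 s/(8*(s^2 + 9))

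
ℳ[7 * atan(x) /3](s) -7 * pi * sec(pi * s/2) /(6 * s) 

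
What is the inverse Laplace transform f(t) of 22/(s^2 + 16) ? 11 * sin(4 * t) /2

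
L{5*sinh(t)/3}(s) 5/(3*(s^2 - 1))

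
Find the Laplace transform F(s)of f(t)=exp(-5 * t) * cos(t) (s+5)/((s+5)^2+1)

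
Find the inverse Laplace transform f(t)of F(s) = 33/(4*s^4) 11*t^3/8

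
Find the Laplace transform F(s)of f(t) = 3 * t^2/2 3/s^3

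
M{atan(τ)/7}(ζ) -pi * sec(pi * ζ/2)/(14 * ζ)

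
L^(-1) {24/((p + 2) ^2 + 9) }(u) 8*exp(-2*u)*sin(3*u) 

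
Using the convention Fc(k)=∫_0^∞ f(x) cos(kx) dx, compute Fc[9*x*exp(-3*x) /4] 9*(9 - k^2) /(4*(k^2 + 9) ^2) 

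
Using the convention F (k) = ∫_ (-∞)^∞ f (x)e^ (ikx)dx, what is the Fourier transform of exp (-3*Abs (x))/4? 3/ (2*(k^2 + 9))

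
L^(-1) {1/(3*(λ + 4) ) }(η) exp(-4*η) /3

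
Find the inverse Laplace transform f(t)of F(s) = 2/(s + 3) 2*exp(-3*t)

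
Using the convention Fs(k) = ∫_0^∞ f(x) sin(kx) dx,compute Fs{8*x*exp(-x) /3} 16*k/(3*(k^2 + 1) ^2) 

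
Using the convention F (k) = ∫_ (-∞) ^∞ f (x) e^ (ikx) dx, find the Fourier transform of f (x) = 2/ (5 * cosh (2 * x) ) pi/ (5 * cosh (pi * k/4) ) 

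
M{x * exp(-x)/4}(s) gamma(s+1)/4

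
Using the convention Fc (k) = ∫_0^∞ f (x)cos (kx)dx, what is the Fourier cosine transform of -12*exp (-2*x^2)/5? -3*sqrt (2)*sqrt (pi)*exp (-k^2/8)/5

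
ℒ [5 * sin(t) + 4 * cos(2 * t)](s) 4 * s/(s^2 + 4) + 5/(s^2 + 1) 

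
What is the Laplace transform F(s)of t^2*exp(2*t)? 2/(s - 2)^3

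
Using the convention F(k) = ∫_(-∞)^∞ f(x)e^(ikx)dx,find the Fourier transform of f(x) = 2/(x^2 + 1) 2*pi*exp(-Abs(k))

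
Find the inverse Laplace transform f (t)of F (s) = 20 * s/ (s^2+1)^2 10 * t * sin (t)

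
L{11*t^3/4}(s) 33/(2*s^4) 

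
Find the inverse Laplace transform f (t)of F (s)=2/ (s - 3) 2*exp (3*t)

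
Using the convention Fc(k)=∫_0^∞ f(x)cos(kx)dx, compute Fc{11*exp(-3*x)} 33/(k^2+9)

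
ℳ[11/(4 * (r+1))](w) 11 * pi * csc(pi * w)/4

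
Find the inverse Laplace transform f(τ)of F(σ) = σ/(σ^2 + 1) cos(τ)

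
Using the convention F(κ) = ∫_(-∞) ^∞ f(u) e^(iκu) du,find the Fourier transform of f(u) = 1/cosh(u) pi/cosh(pi * κ/2) 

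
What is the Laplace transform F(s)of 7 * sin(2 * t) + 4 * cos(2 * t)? 14/(s^2 + 4) + 4 * s/(s^2 + 4)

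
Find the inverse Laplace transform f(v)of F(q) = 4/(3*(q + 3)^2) 4*v*exp(-3*v)/3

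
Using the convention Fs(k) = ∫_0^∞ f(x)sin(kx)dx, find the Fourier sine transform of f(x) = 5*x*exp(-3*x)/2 15*k/(k^2 + 9)^2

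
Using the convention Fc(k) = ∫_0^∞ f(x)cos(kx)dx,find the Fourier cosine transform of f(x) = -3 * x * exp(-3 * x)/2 3 * (k^2 - 9)/(2 * (k^2+9)^2)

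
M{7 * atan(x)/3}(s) -7 * pi * sec(pi * s/2)/(6 * s)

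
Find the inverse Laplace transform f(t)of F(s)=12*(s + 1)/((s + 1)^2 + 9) 12*exp(-t)*cos(3*t)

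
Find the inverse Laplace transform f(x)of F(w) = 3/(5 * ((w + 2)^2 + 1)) 3 * exp(-2 * x) * sin(x)/5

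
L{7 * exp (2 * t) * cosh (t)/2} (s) 7 * (s - 2)/ (2 * ( (s - 2)^2-1))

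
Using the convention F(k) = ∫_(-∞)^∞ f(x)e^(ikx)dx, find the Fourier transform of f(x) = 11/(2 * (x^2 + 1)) 11 * pi * exp(-Abs(k))/2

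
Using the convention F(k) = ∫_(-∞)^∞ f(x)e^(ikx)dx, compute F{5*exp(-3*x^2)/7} 5*sqrt(3)*sqrt(pi)*exp(-k^2/12)/21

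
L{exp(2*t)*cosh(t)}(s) (s - 2)/((s - 2)^2 - 1)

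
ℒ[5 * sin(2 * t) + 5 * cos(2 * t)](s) 5 * s/(s^2 + 4) + 10/(s^2 + 4)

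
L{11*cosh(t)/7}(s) 11*s/(7*(s^2 - 1))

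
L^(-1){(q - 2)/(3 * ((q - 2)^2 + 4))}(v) exp(2 * v) * cos(2 * v)/3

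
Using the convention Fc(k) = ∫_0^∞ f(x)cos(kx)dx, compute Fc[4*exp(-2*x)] 8/(k^2 + 4)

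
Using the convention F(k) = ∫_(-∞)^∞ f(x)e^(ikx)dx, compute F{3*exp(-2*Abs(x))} 12/(k^2 + 4)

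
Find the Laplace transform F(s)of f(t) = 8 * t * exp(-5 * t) 8/(s + 5)^2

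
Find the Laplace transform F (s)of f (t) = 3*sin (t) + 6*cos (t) 6*s/ (s^2 + 1) + 3/ (s^2 + 1)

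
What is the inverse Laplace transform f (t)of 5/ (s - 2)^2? 5*t*exp (2*t)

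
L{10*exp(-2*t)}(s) 10/(s + 2)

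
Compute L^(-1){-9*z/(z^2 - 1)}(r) -9*cosh(r)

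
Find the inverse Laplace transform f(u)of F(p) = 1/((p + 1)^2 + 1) exp(-u)*sin(u)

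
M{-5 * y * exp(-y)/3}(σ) -5 * gamma(σ + 1)/3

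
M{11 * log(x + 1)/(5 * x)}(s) -11 * pi * csc(pi * s)/(5 * s - 5)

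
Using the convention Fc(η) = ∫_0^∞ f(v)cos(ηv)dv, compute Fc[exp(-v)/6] 1/(6*(η^2+1))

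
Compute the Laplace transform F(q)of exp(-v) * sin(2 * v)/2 1/((q + 1)^2 + 4)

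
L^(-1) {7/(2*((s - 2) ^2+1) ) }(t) 7*exp(2*t)*sin(t) /2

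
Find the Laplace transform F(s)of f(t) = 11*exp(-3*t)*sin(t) 11/((s + 3)^2 + 1)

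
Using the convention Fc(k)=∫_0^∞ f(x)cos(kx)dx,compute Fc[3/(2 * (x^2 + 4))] 3 * pi * exp(-2 * k)/8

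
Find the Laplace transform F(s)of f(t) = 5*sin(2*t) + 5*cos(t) 10/(s^2 + 4) + 5*s/(s^2 + 1)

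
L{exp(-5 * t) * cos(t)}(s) (s + 5)/((s + 5)^2 + 1)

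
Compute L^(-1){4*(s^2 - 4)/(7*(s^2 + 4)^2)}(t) 4*t*cos(2*t)/7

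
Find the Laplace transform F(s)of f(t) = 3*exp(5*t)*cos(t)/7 3*(s - 5)/(7*((s - 5)^2 + 1))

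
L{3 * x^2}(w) 6/w^3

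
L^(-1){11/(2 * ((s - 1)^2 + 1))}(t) 11 * exp(t) * sin(t)/2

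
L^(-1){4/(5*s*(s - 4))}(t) 2*exp(2*t)*sinh(2*t)/5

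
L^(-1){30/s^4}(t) 5*t^3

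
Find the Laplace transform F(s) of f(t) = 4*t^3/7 24/(7*s^4) 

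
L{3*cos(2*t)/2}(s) 3*s/(2*(s^2 + 4))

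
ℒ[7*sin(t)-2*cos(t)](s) 7/(s^2 + 1)-2*s/(s^2 + 1)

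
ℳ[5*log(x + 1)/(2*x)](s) -5*pi*csc(pi*s)/(2*s - 2)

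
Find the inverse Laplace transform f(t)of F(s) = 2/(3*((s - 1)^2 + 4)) exp(t)*sin(2*t)/3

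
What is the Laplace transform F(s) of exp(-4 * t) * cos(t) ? (s + 4) /((s + 4) ^2 + 1) 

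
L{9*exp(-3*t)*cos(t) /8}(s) 9*(s + 3) /(8*((s + 3) ^2 + 1) ) 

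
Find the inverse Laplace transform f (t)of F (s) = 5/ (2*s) 5/2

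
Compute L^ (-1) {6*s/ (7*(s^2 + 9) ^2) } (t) t*sin (3*t) /7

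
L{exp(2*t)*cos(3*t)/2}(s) (s - 2)/(2*((s - 2)^2 + 9))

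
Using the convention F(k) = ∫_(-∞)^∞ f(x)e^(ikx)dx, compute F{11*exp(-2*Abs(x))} 44/(k^2 + 4)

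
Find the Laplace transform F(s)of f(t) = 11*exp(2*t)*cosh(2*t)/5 11*(s - 2)/(5*s*(s - 4))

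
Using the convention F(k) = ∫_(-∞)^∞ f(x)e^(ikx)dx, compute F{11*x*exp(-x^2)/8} 11*I*sqrt(pi)*k*exp(-k^2/4)/16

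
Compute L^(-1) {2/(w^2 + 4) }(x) sin(2*x) 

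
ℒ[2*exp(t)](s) 2/(s - 1)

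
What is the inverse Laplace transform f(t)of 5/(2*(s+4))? 5*exp(-4*t)/2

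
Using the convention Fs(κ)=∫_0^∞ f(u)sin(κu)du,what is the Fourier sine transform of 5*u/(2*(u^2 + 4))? 5*pi*exp(-2*κ)/4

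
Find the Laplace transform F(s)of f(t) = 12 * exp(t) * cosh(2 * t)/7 12 * (s - 1)/(7 * ((s - 1)^2 - 4))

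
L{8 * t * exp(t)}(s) 8/(s - 1)^2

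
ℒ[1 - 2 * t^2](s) 1/s - 4/s^3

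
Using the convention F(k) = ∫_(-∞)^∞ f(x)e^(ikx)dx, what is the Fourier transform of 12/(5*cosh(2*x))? 6*pi/(5*cosh(pi*k/4))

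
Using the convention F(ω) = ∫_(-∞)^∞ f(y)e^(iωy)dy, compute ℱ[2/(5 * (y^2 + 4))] pi * exp(-2 * Abs(ω))/5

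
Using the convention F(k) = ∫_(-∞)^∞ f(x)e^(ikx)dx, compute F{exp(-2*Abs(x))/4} 1/(k^2 + 4)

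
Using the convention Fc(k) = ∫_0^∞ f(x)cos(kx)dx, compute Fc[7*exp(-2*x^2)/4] 7*sqrt(2)*sqrt(pi)*exp(-k^2/8)/16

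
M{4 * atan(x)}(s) -2 * pi * sec(pi * s/2)/s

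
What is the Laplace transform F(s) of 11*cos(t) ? 11*s/(s^2 + 1) 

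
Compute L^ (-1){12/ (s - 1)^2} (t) 12*t*exp (t)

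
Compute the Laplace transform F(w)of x w^(-2)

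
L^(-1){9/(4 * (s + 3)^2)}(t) 9 * t * exp(-3 * t)/4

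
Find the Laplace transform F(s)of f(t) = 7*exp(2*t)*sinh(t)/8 7/(8*((s - 2)^2-1))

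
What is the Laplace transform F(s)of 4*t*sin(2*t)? 16*s/(s^2+4)^2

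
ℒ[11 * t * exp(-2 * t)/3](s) 11/(3 * (s + 2)^2)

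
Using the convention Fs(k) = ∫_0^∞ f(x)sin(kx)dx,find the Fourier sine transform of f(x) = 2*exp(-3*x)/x 2*atan(k/3)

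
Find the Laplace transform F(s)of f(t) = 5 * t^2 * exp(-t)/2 5/(s+1)^3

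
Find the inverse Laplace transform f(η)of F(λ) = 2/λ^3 η^2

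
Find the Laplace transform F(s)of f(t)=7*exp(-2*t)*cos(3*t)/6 7*(s+2)/(6*((s+2)^2+9))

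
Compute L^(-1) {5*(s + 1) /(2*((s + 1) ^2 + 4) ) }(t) 5*exp(-t)*cos(2*t) /2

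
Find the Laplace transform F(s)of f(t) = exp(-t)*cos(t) (s+1)/((s+1)^2+1)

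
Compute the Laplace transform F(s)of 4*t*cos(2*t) 4*(s^2-4)/(s^2 + 4)^2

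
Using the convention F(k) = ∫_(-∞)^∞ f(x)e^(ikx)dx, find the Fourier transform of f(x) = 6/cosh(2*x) 3*pi/cosh(pi*k/4)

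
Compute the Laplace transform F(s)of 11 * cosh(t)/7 11 * s/(7 * (s^2 - 1))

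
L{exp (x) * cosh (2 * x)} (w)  (w - 1)/ ( (w - 1)^2 - 4)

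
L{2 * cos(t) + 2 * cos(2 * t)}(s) 2 * s/(s^2 + 4) + 2 * s/(s^2 + 1)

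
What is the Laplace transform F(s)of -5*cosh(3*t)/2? -5*s/(2*s^2 - 18)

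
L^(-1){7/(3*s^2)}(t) 7*t/3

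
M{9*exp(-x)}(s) 9*gamma(s)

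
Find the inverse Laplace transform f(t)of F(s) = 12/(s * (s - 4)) 6 * exp(2 * t) * sinh(2 * t)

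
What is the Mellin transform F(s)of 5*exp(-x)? 5*gamma(s)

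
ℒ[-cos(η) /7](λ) -λ/(7*λ^2+7) 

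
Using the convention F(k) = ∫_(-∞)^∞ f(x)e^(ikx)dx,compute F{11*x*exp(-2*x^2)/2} 11*sqrt(2)*I*sqrt(pi)*k*exp(-k^2/8)/16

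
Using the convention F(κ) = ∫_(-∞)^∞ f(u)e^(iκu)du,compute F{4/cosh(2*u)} 2*pi/cosh(pi*κ/4)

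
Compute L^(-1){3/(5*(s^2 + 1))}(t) 3*sin(t)/5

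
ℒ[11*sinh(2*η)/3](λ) 22/(3*(λ^2 - 4))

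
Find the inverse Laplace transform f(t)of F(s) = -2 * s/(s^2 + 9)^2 -t * sin(3 * t)/3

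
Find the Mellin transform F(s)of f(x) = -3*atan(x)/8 3*pi*sec(pi*s/2)/(16*s)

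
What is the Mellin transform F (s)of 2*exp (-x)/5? 2*gamma (s)/5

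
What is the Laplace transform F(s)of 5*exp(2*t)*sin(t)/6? 5/(6*((s - 2)^2 + 1))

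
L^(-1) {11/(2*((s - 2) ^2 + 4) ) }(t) 11*exp(2*t)*sin(2*t) /4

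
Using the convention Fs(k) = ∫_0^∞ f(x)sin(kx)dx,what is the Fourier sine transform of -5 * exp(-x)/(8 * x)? -5 * atan(k)/8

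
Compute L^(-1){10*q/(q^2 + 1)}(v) 10*cos(v)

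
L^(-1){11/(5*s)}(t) 11/5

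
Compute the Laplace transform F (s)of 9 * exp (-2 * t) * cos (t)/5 9 * (s + 2)/ (5 * ( (s + 2)^2 + 1))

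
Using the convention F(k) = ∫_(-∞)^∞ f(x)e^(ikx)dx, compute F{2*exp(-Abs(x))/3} 4/(3*(k^2 + 1))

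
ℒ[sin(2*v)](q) 2/(q^2+4)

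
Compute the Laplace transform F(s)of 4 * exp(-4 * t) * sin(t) 4/((s + 4)^2 + 1)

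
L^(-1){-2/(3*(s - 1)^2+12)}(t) -exp(t)*sin(2*t)/3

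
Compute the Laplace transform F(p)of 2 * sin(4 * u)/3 8/(3 * (p^2 + 16))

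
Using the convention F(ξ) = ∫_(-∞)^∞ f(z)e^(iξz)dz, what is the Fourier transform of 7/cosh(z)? 7 * pi/cosh(pi * ξ/2)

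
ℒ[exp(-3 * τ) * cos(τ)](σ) (σ + 3)/((σ + 3)^2 + 1)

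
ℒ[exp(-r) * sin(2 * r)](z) 2/((z + 1)^2 + 4)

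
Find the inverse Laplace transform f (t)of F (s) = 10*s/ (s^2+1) 10*cos (t)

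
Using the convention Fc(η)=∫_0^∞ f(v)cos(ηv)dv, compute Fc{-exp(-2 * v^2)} -sqrt(2) * sqrt(pi) * exp(-η^2/8)/4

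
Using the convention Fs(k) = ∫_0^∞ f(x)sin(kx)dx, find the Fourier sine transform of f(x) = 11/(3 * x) 11 * pi/6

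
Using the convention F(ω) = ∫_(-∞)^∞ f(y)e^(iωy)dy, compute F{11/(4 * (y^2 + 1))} 11 * pi * exp(-Abs(ω))/4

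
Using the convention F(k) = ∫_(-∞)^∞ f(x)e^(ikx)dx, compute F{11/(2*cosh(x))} 11*pi/(2*cosh(pi*k/2))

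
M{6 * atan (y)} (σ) -3 * pi * sec (pi * σ/2)/σ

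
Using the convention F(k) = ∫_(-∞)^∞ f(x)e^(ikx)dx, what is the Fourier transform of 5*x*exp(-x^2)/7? 5*I*sqrt(pi)*k*exp(-k^2/4)/14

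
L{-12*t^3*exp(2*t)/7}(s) -72/(7*(s - 2)^4)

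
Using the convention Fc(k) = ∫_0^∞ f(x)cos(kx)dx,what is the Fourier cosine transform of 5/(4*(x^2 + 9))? 5*pi*exp(-3*k)/24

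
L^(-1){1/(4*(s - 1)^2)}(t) t*exp(t)/4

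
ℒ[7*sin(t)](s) 7/(s^2 + 1)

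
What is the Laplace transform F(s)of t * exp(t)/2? 1/(2 * (s - 1)^2)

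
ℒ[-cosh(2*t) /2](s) -s/(2*s^2 - 8) 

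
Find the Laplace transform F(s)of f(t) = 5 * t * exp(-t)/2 5/(2 * (s+1)^2)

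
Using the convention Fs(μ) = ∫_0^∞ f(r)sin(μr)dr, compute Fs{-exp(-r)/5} -μ/(5*μ^2 + 5)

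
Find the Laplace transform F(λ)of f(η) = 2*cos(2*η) 2*λ/(λ^2 + 4)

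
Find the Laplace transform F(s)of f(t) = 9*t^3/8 27/(4*s^4)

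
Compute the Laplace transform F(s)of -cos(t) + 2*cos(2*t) 2*s/(s^2 + 4)- s/(s^2 + 1)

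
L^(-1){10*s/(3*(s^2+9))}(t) 10*cos(3*t)/3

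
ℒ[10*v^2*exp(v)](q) 20/(q - 1) ^3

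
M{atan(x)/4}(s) -pi * sec(pi * s/2)/(8 * s)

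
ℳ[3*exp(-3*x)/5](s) 3^(1 - s)*gamma(s)/5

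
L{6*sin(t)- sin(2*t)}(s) 6/(s^2+1) - 2/(s^2+4)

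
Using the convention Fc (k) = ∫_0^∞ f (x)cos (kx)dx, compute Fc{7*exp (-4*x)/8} 7/ (2*(k^2 + 16))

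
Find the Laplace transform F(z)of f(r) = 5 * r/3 5/(3 * z^2)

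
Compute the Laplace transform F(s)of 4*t 4/s^2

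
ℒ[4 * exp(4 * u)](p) 4/(p - 4)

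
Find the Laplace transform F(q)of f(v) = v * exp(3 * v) (q - 3)^(-2)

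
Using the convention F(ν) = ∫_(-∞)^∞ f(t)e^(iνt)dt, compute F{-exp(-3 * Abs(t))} -6/(ν^2 + 9)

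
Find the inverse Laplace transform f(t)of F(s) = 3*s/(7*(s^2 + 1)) 3*cos(t)/7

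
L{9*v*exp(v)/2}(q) 9/(2*(q - 1)^2)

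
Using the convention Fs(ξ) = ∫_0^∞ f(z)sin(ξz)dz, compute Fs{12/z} 6*pi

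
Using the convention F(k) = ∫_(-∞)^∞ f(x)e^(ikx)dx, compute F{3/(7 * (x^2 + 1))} 3 * pi * exp(-Abs(k))/7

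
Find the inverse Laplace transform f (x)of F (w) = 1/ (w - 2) exp (2 * x)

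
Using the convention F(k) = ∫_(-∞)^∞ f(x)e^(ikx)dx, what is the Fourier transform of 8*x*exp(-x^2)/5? 4*I*sqrt(pi)*k*exp(-k^2/4)/5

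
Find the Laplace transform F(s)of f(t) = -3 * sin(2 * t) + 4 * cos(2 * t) 4 * s/(s^2 + 4) - 6/(s^2 + 4)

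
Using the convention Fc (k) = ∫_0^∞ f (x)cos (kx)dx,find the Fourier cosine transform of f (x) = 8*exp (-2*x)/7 16/ (7*(k^2 + 4))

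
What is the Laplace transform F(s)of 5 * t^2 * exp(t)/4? 5/(2 * (s - 1)^3)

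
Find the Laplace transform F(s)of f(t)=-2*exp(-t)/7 -2/(7*s + 7)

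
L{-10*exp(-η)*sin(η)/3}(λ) -10/(3*(λ + 1)^2 + 3)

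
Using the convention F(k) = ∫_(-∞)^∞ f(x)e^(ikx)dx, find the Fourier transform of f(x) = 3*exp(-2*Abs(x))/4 3/(k^2 + 4)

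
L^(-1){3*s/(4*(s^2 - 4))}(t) 3*cosh(2*t)/4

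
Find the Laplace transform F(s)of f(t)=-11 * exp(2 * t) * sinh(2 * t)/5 -22/(5 * s * (s - 4))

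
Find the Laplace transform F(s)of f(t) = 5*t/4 5/(4*s^2)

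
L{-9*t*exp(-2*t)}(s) -9/(s+2)^2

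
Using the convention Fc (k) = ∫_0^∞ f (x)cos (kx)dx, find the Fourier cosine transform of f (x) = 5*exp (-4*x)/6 10/ (3*(k^2 + 16))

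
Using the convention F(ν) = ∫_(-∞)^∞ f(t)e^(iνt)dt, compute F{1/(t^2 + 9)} pi*exp(-3*Abs(ν))/3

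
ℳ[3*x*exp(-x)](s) 3*gamma(s + 1)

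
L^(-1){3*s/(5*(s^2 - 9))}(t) 3*cosh(3*t)/5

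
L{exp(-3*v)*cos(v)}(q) (q + 3)/((q + 3)^2 + 1)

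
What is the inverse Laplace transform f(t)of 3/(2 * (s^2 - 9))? sinh(3 * t)/2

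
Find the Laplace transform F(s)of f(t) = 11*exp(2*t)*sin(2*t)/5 22/(5*((s - 2)^2 + 4))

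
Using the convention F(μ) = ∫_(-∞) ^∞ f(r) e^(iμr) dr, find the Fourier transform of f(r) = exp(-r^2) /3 sqrt(pi) * exp(-μ^2/4) /3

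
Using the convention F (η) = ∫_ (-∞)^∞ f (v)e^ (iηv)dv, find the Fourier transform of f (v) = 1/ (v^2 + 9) pi*exp (-3*Abs (η))/3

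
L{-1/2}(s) -1/(2*s)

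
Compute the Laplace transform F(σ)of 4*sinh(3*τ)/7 12/(7*(σ^2 - 9))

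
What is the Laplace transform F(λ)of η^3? 6/λ^4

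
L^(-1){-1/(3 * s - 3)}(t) -exp(t)/3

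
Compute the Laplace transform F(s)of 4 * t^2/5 8/(5 * s^3)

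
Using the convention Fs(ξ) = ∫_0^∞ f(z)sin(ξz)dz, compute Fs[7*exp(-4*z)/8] 7*ξ/(8*(ξ^2 + 16))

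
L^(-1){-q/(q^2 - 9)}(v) -cosh(3*v)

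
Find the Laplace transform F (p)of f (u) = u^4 24/p^5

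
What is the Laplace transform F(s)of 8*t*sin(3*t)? 48*s/(s^2 + 9)^2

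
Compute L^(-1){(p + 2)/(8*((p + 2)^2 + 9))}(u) exp(-2*u)*cos(3*u)/8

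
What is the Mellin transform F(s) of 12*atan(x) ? -6*pi*sec(pi*s/2) /s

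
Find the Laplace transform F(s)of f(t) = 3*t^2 6/s^3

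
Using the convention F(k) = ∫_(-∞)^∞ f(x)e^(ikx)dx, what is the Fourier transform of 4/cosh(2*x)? 2*pi/cosh(pi*k/4)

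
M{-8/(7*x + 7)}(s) -8*pi*csc(pi*s)/7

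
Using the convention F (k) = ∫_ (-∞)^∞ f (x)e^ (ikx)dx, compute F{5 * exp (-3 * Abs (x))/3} 10/ (k^2 + 9)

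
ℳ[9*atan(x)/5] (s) -9*pi*sec(pi*s/2)/(10*s)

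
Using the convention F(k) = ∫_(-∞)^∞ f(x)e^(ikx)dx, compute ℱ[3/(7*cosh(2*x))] 3*pi/(14*cosh(pi*k/4))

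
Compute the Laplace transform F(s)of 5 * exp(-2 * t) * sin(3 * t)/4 15/(4 * ((s + 2)^2 + 9))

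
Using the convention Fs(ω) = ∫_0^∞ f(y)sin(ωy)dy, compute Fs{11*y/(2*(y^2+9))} 11*pi*exp(-3*ω)/4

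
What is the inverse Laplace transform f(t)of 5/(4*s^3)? 5*t^2/8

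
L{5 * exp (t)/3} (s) 5/ (3 * (s - 1))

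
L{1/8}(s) 1/(8*s)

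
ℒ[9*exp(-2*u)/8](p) 9/(8*(p + 2))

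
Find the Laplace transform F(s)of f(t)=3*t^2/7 6/(7*s^3)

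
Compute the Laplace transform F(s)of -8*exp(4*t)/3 -8/(3*s - 12)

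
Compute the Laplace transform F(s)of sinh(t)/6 1/(6*(s^2 - 1))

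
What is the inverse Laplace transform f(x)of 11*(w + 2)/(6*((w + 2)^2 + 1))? 11*exp(-2*x)*cos(x)/6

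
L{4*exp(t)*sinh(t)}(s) 4/(s*(s - 2))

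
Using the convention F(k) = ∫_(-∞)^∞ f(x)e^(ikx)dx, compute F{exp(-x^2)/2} sqrt(pi) * exp(-k^2/4)/2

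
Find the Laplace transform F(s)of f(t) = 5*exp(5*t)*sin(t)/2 5/(2*((s - 5)^2 + 1))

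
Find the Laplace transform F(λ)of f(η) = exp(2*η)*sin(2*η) 2/((λ - 2)^2 + 4)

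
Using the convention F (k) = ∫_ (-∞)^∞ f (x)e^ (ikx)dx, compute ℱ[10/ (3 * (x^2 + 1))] 10 * pi * exp (-Abs (k))/3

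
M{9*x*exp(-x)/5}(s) 9*gamma(s + 1)/5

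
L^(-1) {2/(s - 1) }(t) 2*exp(t) 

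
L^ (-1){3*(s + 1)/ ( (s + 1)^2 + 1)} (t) 3*exp (-t)*cos (t)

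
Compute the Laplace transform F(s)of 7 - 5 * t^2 7/s - 10/s^3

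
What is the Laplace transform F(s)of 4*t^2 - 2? 8/s^3 - 2/s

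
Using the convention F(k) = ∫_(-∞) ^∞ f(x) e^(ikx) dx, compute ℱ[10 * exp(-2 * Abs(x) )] 40/(k^2+4) 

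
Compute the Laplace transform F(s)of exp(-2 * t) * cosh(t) (s+2)/((s+2)^2 - 1)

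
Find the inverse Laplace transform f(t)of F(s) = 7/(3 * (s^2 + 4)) 7 * sin(2 * t)/6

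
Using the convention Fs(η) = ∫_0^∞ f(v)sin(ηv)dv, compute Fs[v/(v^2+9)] pi*exp(-3*η)/2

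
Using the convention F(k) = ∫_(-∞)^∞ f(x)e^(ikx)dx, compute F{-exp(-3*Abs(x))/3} -2/(k^2 + 9)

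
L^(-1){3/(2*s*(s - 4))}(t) 3*exp(2*t)*sinh(2*t)/4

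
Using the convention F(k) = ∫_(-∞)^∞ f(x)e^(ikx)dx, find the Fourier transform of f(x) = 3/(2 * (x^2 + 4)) 3 * pi * exp(-2 * Abs(k))/4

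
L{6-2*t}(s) 6/s - 2/s^2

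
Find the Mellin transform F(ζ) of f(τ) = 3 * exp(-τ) 3 * gamma(ζ) 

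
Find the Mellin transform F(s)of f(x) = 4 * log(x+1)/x -4 * pi * csc(pi * s)/(s - 1)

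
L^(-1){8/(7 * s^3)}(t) 4 * t^2/7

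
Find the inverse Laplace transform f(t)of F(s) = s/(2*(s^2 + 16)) cos(4*t)/2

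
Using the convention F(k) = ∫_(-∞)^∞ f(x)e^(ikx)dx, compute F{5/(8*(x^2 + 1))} 5*pi*exp(-Abs(k))/8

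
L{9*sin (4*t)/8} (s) 9/ (2*(s^2+16))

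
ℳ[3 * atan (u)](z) -3 * pi * sec (pi * z/2)/ (2 * z)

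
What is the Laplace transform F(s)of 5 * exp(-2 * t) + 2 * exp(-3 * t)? 5/(s + 2) + 2/(s + 3)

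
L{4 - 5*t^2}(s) 4/s - 10/s^3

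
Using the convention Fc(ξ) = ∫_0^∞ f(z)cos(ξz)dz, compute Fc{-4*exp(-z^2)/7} -2*sqrt(pi)*exp(-ξ^2/4)/7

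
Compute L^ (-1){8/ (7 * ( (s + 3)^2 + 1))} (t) 8 * exp (-3 * t) * sin (t)/7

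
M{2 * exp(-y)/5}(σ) 2 * gamma(σ)/5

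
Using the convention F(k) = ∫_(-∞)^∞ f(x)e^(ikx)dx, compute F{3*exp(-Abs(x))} 6/(k^2 + 1)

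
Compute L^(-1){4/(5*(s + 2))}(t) 4*exp(-2*t)/5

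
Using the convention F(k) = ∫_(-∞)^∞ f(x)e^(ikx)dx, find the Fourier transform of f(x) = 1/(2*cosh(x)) pi/(2*cosh(pi*k/2))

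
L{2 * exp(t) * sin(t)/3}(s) 2/(3 * ((s - 1)^2 + 1))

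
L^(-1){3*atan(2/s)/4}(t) 3*sin(2*t)/(4*t)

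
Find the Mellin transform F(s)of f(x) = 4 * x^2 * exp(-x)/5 4 * gamma(s + 2)/5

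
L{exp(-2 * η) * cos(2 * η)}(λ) (λ + 2)/((λ + 2)^2 + 4)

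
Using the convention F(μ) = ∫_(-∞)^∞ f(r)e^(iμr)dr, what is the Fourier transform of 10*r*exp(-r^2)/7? 5*I*sqrt(pi)*μ*exp(-μ^2/4)/7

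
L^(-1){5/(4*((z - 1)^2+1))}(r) 5*exp(r)*sin(r)/4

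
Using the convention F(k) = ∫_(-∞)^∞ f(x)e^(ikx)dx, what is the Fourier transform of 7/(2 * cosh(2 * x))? 7 * pi/(4 * cosh(pi * k/4))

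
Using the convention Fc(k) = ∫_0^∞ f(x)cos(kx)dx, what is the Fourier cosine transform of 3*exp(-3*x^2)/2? sqrt(3)*sqrt(pi)*exp(-k^2/12)/4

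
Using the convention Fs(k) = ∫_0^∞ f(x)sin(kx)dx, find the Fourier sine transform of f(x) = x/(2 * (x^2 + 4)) pi * exp(-2 * k)/4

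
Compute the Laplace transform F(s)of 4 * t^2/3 8/(3 * s^3)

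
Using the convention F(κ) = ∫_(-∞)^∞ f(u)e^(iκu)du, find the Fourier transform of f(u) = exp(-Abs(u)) 2/(κ^2+1)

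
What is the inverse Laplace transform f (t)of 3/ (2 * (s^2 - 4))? 3 * sinh (2 * t)/4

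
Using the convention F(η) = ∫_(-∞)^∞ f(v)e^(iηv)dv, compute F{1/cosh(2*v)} pi/(2*cosh(pi*η/4))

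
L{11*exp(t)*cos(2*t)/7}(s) 11*(s - 1)/(7*((s - 1)^2 + 4))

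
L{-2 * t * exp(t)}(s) -2/(s - 1)^2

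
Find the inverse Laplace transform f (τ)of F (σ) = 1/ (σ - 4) exp (4 * τ)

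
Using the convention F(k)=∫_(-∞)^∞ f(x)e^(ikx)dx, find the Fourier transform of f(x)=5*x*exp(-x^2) 5*I*sqrt(pi)*k*exp(-k^2/4)/2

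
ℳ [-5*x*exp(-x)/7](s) -5*gamma(s + 1)/7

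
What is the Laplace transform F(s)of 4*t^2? 8/s^3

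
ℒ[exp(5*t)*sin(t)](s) 1/((s - 5)^2 + 1)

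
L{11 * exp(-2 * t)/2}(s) 11/(2 * (s + 2))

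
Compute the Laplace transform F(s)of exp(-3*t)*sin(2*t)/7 2/(7*((s + 3)^2 + 4))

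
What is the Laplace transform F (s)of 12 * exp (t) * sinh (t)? 12/ (s * (s - 2))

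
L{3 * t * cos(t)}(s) 3 * (s^2 - 1)/(s^2 + 1)^2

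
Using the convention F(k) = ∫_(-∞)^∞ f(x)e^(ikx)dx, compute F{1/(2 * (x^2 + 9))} pi * exp(-3 * Abs(k))/6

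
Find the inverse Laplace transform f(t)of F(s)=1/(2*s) 1/2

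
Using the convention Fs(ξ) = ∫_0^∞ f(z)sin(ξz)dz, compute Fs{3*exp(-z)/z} 3*atan(ξ)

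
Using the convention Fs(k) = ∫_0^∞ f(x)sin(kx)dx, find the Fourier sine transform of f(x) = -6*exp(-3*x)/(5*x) -6*atan(k/3)/5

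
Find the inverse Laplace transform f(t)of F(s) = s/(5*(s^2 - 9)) cosh(3*t)/5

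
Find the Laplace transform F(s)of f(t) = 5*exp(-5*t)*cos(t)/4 5*(s + 5)/(4*((s + 5)^2 + 1))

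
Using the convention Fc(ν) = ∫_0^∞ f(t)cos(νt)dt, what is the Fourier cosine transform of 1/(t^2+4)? pi*exp(-2*ν)/4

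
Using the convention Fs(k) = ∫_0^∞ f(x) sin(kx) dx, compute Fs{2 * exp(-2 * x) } 2 * k/(k^2 + 4) 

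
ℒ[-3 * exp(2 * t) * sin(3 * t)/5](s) -9/(5 * (s - 2)^2+45)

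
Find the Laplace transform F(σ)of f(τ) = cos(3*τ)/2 σ/(2*(σ^2 + 9))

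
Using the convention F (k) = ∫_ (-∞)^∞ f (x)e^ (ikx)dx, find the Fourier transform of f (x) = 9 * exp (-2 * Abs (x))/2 18/ (k^2+4)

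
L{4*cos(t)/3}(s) 4*s/(3*(s^2+1))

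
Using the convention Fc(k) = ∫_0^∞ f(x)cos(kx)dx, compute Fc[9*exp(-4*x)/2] 18/(k^2 + 16)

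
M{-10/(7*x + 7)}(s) -10*pi*csc(pi*s)/7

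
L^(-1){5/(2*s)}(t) 5/2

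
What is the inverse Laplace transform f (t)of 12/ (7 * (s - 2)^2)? 12 * t * exp (2 * t)/7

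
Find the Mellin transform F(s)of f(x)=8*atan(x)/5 -4*pi*sec(pi*s/2)/(5*s)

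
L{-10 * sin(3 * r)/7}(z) -30/(7 * z^2 + 63)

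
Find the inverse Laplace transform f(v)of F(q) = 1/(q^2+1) sin(v)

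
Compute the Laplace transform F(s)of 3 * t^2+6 6/s+6/s^3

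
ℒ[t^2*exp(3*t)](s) 2/(s - 3) ^3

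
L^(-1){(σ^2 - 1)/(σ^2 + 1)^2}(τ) τ * cos(τ)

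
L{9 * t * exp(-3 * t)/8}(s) 9/(8 * (s + 3)^2)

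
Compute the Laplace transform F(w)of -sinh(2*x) -2/(w^2-4)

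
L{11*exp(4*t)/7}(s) 11/(7*(s - 4))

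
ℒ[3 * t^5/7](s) 360/(7 * s^6)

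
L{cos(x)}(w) w/(w^2 + 1)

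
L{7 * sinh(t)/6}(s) 7/(6 * (s^2 - 1))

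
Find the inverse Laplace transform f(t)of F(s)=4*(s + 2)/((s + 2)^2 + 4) 4*exp(-2*t)*cos(2*t)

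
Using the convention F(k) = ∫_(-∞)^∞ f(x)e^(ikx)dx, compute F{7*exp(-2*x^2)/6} 7*sqrt(2)*sqrt(pi)*exp(-k^2/8)/12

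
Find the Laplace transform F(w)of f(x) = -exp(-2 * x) -1/(w+2)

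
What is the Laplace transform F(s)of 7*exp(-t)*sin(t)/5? 7/(5*((s + 1)^2 + 1))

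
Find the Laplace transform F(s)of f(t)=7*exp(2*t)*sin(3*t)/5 21/(5*((s - 2)^2 + 9))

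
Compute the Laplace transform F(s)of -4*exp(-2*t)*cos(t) 4*(-s - 2)/((s+2)^2+1)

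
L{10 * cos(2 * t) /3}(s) 10 * s/(3 * (s^2 + 4) ) 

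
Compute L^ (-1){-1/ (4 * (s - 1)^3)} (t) -t^2 * exp (t)/8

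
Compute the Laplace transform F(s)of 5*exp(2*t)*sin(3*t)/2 15/(2*((s - 2)^2 + 9))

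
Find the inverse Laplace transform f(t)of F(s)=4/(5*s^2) 4*t/5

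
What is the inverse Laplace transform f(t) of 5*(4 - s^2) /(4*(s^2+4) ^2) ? -5*t*cos(2*t) /4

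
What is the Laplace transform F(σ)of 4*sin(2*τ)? 8/(σ^2 + 4)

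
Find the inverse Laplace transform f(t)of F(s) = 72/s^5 3*t^4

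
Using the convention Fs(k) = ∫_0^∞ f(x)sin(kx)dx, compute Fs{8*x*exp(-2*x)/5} 32*k/(5*(k^2 + 4)^2)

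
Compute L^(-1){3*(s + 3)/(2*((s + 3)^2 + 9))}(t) 3*exp(-3*t)*cos(3*t)/2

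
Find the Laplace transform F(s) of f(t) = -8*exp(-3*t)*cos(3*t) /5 8*(-s - 3) /(5*((s + 3) ^2 + 9) ) 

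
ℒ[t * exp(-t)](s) (s + 1)^(-2)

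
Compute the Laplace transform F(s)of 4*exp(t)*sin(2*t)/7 8/(7*((s - 1)^2 + 4))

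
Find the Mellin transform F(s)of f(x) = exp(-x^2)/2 gamma(s/2)/4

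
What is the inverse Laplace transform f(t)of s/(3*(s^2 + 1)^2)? t*sin(t)/6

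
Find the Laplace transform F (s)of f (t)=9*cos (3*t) 9*s/ (s^2 + 9)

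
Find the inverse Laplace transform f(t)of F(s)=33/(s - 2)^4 11 * t^3 * exp(2 * t)/2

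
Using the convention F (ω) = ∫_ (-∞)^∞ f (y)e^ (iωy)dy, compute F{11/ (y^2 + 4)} 11*pi*exp (-2*Abs (ω))/2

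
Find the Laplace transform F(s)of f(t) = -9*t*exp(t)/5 -9/(5*(s - 1)^2)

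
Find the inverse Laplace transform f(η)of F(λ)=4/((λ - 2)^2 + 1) 4*exp(2*η)*sin(η)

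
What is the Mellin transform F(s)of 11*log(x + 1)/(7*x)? -11*pi*csc(pi*s)/(7*s - 7)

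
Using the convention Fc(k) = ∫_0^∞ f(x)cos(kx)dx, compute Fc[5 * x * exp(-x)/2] 5 * (1 - k^2)/(2 * (k^2 + 1)^2)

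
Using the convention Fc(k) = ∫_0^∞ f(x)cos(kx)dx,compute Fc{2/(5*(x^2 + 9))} pi*exp(-3*k)/15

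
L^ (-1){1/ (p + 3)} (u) exp (-3*u)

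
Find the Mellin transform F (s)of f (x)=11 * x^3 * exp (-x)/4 11 * gamma (s + 3)/4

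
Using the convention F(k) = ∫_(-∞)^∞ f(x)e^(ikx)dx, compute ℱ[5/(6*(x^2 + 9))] 5*pi*exp(-3*Abs(k))/18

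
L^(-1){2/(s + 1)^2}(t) 2*t*exp(-t)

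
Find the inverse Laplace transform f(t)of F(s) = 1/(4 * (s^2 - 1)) sinh(t)/4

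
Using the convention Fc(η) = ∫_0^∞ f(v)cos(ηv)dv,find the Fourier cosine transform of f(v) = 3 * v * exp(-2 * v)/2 3 * (4 - η^2)/(2 * (η^2+4)^2)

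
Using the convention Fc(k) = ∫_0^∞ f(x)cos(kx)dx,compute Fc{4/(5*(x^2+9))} 2*pi*exp(-3*k)/15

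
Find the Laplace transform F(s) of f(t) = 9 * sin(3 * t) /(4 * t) 9 * atan(3/s) /4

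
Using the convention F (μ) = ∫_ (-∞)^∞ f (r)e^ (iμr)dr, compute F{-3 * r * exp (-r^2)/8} -3 * I * sqrt (pi) * μ * exp (-μ^2/4)/16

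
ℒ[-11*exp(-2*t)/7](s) -11/(7*s + 14)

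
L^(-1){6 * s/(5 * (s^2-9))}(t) 6 * cosh(3 * t)/5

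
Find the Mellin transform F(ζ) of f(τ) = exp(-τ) gamma(ζ) 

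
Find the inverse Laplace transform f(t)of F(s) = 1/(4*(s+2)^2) t*exp(-2*t)/4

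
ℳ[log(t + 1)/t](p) -pi*csc(pi*p)/(p - 1)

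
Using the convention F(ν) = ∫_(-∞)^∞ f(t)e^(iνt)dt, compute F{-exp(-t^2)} -sqrt(pi) * exp(-ν^2/4)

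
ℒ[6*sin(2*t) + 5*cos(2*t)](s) 12/(s^2 + 4) + 5*s/(s^2 + 4)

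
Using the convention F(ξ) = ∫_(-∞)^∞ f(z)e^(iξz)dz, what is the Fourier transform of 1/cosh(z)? pi/cosh(pi * ξ/2)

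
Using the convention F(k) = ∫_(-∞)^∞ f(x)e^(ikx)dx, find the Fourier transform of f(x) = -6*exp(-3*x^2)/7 -2*sqrt(3)*sqrt(pi)*exp(-k^2/12)/7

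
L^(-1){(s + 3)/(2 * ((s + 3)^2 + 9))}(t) exp(-3 * t) * cos(3 * t)/2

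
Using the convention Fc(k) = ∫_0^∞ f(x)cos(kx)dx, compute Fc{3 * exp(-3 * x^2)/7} sqrt(3) * sqrt(pi) * exp(-k^2/12)/14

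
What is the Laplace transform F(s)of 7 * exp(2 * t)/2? 7/(2 * (s - 2))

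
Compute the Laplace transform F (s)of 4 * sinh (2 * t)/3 8/ (3 * (s^2-4))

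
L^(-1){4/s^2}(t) 4*t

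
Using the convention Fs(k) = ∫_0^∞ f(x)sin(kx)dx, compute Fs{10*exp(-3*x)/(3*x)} 10*atan(k/3)/3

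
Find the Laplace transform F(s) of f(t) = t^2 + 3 3/s + 2/s^3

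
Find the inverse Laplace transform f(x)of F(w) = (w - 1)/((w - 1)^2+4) exp(x)*cos(2*x)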